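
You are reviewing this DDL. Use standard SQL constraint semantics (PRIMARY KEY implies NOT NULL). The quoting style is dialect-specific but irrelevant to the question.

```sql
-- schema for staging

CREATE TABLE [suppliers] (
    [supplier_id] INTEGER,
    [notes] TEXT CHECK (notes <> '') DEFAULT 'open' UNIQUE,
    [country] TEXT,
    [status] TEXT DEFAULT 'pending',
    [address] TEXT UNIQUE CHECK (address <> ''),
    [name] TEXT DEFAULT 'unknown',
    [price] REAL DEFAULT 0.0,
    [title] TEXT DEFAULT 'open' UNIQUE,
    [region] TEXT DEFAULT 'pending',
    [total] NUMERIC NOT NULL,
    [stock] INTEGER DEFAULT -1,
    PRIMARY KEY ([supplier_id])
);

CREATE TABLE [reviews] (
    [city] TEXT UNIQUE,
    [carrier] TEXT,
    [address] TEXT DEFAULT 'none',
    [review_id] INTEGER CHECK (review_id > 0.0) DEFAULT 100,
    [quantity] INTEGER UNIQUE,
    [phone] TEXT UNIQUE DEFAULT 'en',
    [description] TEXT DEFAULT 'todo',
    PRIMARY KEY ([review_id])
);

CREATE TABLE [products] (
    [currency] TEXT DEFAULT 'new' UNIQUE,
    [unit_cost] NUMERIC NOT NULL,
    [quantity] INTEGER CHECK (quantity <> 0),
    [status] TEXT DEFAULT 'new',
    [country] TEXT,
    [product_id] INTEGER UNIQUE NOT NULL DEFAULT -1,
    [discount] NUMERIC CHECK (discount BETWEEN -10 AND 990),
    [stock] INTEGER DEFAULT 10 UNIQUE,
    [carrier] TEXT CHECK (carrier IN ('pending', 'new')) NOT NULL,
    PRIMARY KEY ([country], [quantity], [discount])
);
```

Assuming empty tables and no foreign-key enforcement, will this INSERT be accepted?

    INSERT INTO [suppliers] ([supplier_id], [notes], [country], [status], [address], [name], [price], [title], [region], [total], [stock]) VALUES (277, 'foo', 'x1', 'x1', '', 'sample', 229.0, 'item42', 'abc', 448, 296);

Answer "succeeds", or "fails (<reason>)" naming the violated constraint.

The value '' for address violates CHECK (address <> '').

fails (CHECK on address)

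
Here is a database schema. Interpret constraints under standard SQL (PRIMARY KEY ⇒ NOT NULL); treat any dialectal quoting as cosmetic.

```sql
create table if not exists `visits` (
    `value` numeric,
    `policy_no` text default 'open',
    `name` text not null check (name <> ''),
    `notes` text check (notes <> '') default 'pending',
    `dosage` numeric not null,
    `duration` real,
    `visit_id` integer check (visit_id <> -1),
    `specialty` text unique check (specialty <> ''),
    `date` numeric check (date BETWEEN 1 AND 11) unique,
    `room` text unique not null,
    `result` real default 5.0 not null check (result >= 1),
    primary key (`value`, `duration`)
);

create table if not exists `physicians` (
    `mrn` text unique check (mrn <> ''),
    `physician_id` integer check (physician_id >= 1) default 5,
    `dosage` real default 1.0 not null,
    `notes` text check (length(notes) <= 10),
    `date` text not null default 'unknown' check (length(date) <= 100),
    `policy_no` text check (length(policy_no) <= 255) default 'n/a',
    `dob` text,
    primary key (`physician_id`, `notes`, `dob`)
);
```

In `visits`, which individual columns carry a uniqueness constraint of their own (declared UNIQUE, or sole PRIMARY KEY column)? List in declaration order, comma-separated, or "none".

specialty, date, room

- value: part of a composite PRIMARY KEY — only the tuple is unique, not this column on its own.
- policy_no: no UNIQUE or single-column PK constraint.
- name: no UNIQUE or single-column PK constraint.
- notes: no UNIQUE or single-column PK constraint.
- dosage: no UNIQUE or single-column PK constraint.
- duration: part of a composite PRIMARY KEY — only the tuple is unique, not this column on its own.
- visit_id: no UNIQUE or single-column PK constraint.
- specialty: declared UNIQUE → unique.
- date: declared UNIQUE → unique.
- room: declared UNIQUE → unique.
- result: no UNIQUE or single-column PK constraint.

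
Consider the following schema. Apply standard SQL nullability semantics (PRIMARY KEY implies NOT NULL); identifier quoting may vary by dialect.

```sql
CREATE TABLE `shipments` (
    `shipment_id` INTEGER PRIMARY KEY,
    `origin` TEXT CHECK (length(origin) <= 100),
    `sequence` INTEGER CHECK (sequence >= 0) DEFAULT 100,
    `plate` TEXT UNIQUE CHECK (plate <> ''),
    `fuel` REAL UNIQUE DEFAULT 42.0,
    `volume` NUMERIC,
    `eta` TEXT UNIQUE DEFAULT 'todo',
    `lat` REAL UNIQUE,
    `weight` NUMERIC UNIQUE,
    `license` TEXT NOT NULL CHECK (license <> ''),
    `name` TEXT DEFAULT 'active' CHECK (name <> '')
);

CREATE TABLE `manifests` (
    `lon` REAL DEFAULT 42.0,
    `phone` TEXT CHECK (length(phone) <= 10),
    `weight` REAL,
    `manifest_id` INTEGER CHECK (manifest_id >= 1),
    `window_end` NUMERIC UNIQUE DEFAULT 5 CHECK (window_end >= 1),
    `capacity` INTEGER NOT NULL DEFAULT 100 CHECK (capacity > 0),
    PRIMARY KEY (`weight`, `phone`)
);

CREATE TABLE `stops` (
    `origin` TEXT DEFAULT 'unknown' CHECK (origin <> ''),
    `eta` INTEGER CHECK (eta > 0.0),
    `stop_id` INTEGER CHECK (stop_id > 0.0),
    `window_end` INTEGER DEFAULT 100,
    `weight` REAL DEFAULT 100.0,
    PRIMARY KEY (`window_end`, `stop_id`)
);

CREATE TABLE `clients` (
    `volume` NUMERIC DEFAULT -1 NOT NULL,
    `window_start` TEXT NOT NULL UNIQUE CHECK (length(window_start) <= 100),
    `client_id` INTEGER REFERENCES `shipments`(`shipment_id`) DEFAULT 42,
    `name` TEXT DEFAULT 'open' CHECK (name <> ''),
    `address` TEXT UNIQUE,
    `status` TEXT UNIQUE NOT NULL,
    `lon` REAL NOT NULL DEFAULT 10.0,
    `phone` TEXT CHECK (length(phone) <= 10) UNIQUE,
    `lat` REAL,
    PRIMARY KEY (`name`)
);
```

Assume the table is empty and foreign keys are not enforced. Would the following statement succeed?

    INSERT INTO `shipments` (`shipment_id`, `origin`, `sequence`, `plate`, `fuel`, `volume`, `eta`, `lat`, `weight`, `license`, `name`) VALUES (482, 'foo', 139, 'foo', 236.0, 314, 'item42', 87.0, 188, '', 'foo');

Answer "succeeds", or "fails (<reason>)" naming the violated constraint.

fails (CHECK on license)

The value '' for license violates CHECK (license <> '').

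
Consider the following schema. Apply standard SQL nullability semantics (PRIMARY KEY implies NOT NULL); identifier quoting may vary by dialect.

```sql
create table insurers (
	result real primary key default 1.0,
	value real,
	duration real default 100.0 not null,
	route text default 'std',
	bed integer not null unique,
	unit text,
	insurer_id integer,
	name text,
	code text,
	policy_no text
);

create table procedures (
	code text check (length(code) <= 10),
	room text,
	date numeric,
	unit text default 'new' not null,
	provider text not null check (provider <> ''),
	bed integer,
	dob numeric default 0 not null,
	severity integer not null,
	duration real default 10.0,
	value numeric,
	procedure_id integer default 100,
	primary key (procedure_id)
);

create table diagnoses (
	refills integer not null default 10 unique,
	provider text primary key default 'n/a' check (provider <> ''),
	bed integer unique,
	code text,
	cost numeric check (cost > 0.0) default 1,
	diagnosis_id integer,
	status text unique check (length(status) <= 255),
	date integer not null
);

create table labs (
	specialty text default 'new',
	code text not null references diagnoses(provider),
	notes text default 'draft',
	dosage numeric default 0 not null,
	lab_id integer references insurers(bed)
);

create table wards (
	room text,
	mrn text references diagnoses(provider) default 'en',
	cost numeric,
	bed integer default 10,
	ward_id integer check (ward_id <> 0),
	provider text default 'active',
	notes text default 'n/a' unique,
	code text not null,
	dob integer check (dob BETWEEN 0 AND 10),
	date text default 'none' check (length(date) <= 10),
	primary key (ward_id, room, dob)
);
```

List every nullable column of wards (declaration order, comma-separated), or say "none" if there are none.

mrn, cost, bed, provider, notes, date

- room: part of the PRIMARY KEY, which implies NOT NULL → not nullable.
- mrn: a foreign key column may be NULL unless separately constrained → nullable.
- cost: no NOT NULL constraint applies → nullable.
- bed: DEFAULT only fills an omitted column; an explicit NULL is still allowed → nullable.
- ward_id: part of the PRIMARY KEY, which implies NOT NULL → not nullable.
- provider: DEFAULT only fills an omitted column; an explicit NULL is still allowed → nullable.
- notes: UNIQUE does not imply NOT NULL → nullable.
- code: declared NOT NULL → not nullable.
- dob: part of the PRIMARY KEY, which implies NOT NULL → not nullable.
- date: CHECK does not forbid NULL (a CHECK constraint passes when its expression is NULL) → nullable.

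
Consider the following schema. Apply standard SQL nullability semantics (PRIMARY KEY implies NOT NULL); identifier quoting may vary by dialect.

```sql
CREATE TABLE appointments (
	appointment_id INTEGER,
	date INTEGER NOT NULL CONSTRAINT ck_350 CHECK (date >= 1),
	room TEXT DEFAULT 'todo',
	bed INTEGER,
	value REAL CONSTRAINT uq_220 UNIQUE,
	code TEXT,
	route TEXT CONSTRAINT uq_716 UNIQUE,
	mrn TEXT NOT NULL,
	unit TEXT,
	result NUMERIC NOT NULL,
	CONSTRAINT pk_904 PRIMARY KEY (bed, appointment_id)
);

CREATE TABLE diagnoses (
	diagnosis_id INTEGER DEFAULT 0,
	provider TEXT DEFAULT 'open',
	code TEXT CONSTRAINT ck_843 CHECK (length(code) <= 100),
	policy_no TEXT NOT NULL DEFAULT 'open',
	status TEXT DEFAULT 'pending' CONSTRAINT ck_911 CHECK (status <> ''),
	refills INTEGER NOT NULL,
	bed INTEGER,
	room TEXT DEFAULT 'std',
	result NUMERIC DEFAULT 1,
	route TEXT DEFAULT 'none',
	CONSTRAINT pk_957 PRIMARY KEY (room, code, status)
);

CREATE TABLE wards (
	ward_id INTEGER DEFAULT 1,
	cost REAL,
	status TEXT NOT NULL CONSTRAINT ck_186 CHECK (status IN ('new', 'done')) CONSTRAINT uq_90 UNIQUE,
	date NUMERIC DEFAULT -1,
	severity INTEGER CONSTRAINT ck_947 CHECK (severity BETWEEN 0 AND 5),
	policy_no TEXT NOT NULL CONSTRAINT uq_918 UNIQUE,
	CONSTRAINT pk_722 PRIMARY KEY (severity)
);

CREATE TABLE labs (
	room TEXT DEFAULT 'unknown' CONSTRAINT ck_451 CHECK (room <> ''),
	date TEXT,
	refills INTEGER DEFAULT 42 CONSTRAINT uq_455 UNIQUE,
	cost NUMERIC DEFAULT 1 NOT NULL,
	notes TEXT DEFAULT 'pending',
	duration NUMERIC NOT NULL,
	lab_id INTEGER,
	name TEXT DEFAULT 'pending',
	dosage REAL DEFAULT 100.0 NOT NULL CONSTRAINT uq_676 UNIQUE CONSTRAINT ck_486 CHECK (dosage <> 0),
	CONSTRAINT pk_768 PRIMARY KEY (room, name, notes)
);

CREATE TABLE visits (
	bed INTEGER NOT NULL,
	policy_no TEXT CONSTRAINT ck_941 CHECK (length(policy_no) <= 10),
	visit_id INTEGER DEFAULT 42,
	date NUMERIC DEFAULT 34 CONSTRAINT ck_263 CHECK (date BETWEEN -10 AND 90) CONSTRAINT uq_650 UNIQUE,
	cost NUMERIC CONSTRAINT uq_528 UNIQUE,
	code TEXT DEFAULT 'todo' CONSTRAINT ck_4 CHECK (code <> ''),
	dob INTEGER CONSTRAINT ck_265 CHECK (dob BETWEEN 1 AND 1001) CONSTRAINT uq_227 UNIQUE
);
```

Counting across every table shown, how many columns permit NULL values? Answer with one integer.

22

appointments: 5 nullable (room, value, code, route, unit — PK (bed, appointment_id) and explicit NOT NULL columns excluded).
diagnoses: 5 nullable (diagnosis_id, provider, bed, result, route — PK (room, code, status) and explicit NOT NULL columns excluded).
wards: 3 nullable (ward_id, cost, date — PK (severity) and explicit NOT NULL columns excluded).
labs: 3 nullable (date, refills, lab_id — PK (room, name, notes) and explicit NOT NULL columns excluded).
visits: 6 nullable (policy_no, visit_id, date, cost, code, dob — PK none and explicit NOT NULL columns excluded).
Total: 5 + 5 + 3 + 3 + 6 = 22.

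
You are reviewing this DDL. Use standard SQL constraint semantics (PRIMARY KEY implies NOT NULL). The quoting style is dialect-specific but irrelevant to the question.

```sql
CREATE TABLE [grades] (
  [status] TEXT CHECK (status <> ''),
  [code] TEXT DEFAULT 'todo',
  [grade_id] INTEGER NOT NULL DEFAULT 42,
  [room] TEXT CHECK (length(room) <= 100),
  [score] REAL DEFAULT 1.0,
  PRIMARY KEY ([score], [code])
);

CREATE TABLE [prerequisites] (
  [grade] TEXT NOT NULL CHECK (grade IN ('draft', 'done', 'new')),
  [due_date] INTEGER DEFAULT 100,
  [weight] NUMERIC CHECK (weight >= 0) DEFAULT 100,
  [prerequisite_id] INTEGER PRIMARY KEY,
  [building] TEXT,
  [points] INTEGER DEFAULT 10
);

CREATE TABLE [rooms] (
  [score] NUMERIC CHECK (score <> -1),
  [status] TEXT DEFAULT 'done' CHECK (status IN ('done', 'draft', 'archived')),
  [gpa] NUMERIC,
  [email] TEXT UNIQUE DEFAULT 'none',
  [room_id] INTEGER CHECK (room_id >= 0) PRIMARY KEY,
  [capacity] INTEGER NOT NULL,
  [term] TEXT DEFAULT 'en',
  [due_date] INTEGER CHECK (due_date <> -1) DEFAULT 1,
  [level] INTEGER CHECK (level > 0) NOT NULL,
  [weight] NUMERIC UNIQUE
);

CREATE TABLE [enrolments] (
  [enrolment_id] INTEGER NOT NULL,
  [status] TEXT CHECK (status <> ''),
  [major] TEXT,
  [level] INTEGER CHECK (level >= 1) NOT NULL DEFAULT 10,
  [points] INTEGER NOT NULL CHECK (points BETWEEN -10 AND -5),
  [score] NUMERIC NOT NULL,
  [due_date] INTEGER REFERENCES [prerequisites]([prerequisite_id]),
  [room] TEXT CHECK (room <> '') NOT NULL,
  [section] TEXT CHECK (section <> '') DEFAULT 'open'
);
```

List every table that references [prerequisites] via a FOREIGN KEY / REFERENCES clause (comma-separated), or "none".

enrolments

- enrolments.due_date references prerequisites(prerequisite_id).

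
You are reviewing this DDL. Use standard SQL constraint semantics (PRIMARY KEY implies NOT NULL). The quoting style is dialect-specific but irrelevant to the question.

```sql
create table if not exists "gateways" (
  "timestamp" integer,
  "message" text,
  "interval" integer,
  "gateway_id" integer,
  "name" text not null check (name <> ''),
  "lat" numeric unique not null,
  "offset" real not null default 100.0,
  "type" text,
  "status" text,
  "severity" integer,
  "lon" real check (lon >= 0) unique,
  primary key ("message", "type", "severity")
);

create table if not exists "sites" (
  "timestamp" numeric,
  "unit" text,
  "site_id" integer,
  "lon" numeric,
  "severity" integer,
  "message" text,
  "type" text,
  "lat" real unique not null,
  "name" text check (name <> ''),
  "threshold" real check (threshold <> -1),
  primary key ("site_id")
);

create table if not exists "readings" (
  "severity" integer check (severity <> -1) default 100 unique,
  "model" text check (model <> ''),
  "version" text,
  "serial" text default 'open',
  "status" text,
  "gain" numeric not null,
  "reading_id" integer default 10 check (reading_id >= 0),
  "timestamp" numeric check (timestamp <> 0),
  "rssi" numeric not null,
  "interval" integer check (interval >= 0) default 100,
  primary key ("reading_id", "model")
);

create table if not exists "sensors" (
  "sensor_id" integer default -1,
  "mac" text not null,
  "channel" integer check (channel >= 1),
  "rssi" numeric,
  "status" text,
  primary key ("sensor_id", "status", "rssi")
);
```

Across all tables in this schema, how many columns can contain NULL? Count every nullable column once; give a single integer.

20

gateways: 5 nullable (timestamp, interval, gateway_id, status, lon — PK (message, type, severity) and explicit NOT NULL columns excluded).
sites: 8 nullable (timestamp, unit, lon, severity, message, type, name, threshold — PK (site_id) and explicit NOT NULL columns excluded).
readings: 6 nullable (severity, version, serial, status, timestamp, interval — PK (reading_id, model) and explicit NOT NULL columns excluded).
sensors: 1 nullable (channel — PK (sensor_id, status, rssi) and explicit NOT NULL columns excluded).
Total: 5 + 8 + 6 + 1 = 20.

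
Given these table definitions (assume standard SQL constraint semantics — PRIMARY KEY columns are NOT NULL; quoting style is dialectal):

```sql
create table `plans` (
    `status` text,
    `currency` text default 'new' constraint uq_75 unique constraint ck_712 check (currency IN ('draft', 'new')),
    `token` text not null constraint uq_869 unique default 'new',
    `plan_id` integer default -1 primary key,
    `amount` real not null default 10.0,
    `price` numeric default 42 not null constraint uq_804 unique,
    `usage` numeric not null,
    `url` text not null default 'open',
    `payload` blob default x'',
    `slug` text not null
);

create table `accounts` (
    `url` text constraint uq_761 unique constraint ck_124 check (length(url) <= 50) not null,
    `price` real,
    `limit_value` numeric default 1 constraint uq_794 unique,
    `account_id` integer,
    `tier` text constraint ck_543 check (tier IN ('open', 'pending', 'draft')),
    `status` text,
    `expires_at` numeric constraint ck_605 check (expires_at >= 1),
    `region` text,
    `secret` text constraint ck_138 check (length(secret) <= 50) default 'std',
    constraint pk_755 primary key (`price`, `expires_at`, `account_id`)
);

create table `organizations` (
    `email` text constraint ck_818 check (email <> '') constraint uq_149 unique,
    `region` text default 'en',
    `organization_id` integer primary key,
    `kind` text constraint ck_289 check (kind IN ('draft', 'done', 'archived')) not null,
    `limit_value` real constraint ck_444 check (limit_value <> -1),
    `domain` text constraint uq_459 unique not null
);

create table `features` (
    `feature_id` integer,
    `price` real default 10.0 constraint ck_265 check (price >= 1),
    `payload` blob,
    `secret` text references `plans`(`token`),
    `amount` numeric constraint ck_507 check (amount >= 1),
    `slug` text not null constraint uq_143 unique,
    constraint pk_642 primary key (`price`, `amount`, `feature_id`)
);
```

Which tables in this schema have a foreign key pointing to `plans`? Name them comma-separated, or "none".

- features.secret references plans(token).

features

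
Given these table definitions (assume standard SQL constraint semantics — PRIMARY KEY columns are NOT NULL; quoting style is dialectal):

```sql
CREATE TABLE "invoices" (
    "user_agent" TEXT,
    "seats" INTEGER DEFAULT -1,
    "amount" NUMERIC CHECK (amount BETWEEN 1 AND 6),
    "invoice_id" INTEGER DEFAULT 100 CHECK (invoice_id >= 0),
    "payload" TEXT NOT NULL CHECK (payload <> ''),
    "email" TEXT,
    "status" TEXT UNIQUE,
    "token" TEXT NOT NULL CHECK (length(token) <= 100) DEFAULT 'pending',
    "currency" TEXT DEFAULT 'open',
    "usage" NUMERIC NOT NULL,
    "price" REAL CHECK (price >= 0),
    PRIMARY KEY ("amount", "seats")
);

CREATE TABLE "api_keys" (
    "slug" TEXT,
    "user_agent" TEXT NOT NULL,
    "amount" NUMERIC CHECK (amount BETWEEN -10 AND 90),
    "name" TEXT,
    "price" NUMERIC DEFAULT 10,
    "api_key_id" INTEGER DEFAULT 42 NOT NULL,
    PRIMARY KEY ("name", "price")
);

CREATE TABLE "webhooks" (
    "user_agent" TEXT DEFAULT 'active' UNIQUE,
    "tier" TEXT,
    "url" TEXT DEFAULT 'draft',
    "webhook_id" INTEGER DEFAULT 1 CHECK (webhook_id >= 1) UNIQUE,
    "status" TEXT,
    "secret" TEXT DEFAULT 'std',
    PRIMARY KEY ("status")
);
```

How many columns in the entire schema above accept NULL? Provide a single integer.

13

invoices: 6 nullable (user_agent, invoice_id, email, status, currency, price — PK (amount, seats) and explicit NOT NULL columns excluded).
api_keys: 2 nullable (slug, amount — PK (name, price) and explicit NOT NULL columns excluded).
webhooks: 5 nullable (user_agent, tier, url, webhook_id, secret — PK (status) and explicit NOT NULL columns excluded).
Total: 6 + 2 + 5 = 13.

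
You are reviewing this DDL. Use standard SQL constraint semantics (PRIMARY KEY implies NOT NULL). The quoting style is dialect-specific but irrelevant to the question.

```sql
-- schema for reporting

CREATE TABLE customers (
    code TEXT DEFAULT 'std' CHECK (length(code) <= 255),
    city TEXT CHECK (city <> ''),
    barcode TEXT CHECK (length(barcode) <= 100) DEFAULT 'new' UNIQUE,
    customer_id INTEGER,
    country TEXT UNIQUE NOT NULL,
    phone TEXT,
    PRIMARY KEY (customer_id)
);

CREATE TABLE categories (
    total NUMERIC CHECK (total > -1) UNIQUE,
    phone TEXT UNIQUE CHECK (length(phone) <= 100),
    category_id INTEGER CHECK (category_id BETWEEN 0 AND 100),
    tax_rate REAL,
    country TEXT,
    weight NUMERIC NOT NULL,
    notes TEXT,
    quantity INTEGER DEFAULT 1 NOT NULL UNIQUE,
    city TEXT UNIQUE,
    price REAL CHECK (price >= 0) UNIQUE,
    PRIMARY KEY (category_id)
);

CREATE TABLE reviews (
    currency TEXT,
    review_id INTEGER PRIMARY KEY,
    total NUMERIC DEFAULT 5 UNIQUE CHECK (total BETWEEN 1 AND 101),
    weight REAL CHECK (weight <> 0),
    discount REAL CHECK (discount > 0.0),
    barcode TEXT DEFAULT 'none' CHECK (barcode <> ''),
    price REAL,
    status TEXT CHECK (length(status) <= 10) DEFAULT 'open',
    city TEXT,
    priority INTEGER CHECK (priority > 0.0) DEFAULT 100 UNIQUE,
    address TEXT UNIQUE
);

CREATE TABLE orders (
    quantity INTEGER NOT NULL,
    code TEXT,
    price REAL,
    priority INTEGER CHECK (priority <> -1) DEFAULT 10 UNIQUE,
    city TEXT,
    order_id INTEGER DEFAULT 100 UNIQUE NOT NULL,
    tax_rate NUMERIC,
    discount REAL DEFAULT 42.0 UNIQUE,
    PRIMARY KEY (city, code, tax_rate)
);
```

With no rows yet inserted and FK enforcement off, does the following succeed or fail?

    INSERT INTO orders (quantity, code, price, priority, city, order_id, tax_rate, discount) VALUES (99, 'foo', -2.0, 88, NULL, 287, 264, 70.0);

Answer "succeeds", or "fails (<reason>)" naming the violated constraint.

city is explicitly set to NULL, but city is part of the PRIMARY KEY (implied NOT NULL).

fails (NOT NULL on city)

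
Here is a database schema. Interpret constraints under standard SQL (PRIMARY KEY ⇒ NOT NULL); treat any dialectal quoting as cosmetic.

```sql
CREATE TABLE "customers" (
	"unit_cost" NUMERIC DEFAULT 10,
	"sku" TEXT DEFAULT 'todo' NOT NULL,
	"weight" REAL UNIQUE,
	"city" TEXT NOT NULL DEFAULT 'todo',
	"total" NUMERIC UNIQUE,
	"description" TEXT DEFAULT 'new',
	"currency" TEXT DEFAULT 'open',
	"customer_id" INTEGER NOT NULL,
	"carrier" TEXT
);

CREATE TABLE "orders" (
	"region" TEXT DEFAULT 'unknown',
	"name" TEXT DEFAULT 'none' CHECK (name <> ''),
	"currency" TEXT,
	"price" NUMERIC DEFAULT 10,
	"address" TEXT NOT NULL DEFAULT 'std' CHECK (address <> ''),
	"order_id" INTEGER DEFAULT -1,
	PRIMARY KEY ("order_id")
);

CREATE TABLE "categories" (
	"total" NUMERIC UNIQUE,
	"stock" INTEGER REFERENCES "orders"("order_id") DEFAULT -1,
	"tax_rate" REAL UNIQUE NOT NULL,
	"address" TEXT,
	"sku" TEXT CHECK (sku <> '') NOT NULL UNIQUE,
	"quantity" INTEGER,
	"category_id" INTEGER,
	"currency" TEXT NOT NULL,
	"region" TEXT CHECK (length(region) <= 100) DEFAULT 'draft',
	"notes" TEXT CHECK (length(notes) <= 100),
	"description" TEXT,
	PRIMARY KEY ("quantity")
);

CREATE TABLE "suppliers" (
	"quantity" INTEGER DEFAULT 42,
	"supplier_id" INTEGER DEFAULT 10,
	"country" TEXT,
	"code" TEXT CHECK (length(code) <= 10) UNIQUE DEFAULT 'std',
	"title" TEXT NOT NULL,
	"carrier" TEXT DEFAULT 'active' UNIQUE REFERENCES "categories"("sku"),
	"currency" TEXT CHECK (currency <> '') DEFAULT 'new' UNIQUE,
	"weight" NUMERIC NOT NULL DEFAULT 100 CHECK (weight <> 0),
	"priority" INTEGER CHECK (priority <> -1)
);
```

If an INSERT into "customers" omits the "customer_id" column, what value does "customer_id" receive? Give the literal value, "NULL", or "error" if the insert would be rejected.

customer_id has no DEFAULT clause.
Omitting it would insert NULL, but it is declared NOT NULL, so the INSERT fails.

error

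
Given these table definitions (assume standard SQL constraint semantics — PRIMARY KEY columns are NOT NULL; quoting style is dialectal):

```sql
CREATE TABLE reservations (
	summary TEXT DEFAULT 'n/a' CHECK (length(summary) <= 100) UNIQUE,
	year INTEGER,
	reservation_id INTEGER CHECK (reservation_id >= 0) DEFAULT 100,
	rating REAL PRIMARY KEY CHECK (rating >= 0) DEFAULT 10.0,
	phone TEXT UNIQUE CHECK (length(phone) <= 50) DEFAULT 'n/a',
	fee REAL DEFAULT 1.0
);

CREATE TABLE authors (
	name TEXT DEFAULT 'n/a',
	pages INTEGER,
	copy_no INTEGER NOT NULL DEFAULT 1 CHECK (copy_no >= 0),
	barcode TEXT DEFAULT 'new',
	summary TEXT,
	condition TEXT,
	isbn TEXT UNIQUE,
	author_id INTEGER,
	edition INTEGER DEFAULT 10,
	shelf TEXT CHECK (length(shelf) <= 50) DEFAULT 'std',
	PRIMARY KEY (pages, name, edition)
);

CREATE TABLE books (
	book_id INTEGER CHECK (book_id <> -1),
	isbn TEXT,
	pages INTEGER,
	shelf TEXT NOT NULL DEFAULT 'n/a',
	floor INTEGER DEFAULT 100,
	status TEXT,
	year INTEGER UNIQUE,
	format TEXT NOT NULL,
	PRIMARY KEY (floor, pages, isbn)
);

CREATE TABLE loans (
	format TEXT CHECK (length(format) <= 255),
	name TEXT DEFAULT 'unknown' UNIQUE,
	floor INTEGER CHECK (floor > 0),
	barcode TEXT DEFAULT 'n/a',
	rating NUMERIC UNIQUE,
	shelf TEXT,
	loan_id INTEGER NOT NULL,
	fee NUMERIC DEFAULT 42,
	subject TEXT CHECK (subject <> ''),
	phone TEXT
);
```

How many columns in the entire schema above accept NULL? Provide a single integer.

reservations: 5 nullable (summary, year, reservation_id, phone, fee — PK (rating) and explicit NOT NULL columns excluded).
authors: 6 nullable (barcode, summary, condition, isbn, author_id, shelf — PK (pages, name, edition) and explicit NOT NULL columns excluded).
books: 3 nullable (book_id, status, year — PK (floor, pages, isbn) and explicit NOT NULL columns excluded).
loans: 9 nullable (format, name, floor, barcode, rating, shelf, fee, subject, phone — PK none and explicit NOT NULL columns excluded).
Total: 5 + 6 + 3 + 9 = 23.

23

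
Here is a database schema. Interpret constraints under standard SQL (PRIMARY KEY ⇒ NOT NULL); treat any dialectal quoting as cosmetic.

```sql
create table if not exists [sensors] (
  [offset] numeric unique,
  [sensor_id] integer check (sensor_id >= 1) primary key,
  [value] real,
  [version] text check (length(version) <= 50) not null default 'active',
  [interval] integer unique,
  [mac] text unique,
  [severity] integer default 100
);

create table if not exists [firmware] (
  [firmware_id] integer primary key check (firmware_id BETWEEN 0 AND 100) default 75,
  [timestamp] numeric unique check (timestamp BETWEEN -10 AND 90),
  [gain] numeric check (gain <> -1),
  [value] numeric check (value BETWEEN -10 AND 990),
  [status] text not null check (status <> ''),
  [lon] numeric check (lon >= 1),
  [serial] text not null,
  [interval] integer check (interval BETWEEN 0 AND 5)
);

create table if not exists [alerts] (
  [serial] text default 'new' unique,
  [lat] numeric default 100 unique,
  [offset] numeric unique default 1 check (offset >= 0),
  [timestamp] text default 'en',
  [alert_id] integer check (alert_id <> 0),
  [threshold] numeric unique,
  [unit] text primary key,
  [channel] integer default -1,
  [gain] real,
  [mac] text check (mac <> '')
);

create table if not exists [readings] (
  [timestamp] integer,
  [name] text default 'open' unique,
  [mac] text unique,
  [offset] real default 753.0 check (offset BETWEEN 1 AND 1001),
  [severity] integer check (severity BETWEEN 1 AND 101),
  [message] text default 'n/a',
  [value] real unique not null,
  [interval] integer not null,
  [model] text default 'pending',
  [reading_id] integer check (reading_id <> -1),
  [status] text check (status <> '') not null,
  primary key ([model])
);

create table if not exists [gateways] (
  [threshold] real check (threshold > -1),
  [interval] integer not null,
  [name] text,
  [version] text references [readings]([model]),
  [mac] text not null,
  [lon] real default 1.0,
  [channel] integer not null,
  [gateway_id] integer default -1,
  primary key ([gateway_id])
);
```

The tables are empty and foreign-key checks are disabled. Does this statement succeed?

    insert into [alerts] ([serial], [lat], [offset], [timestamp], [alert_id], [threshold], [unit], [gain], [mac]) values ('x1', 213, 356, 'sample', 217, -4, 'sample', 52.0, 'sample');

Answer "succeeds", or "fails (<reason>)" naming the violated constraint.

NOT NULL columns: unit is supplied.
CHECK constraints: 356 satisfies (offset >= 0); 217 satisfies (alert_id <> 0); 'sample' satisfies (mac <> '').
No constraint is violated.

succeeds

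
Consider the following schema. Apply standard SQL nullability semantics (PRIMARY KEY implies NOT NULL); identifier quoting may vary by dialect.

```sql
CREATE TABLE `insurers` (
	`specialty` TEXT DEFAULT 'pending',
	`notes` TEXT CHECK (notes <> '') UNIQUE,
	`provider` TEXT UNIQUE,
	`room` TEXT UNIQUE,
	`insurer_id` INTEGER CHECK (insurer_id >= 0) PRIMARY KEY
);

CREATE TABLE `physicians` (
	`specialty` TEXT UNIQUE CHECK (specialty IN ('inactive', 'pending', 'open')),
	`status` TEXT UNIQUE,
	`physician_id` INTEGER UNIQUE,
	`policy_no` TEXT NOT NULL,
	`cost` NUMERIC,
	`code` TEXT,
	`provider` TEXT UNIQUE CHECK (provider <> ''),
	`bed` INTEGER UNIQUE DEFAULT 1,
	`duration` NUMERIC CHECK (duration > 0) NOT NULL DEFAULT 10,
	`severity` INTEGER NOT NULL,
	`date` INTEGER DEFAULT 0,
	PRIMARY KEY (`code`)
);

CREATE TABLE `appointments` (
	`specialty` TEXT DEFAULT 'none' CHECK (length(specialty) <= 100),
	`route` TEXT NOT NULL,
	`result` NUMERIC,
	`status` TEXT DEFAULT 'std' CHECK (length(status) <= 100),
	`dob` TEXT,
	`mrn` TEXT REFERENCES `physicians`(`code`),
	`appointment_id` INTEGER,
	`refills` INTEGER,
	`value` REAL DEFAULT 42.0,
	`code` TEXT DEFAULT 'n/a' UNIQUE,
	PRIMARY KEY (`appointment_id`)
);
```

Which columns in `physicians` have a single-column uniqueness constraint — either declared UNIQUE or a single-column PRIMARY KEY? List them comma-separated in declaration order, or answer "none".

specialty, status, physician_id, code, provider, bed

- specialty: declared UNIQUE → unique.
- status: declared UNIQUE → unique.
- physician_id: declared UNIQUE → unique.
- policy_no: no UNIQUE or single-column PK constraint.
- cost: no UNIQUE or single-column PK constraint.
- code: single-column PRIMARY KEY → unique.
- provider: declared UNIQUE → unique.
- bed: declared UNIQUE → unique.
- duration: no UNIQUE or single-column PK constraint.
- severity: no UNIQUE or single-column PK constraint.
- date: no UNIQUE or single-column PK constraint.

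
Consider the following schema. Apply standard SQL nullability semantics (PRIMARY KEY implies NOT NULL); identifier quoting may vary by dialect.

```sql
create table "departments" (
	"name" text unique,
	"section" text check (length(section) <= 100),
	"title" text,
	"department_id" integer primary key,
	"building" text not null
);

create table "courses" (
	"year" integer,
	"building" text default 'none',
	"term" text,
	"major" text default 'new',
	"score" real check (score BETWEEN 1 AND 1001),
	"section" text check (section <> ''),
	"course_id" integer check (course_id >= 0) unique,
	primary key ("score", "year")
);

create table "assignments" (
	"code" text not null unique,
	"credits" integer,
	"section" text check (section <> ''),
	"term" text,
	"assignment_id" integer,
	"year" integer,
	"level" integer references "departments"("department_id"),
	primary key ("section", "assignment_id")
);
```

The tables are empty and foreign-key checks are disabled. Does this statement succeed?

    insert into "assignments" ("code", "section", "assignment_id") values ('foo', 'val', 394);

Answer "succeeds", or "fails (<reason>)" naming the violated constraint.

NOT NULL columns: assignment_id is supplied; code is supplied; section is supplied.
CHECK constraints: 'val' satisfies (section <> '').
No constraint is violated.

succeeds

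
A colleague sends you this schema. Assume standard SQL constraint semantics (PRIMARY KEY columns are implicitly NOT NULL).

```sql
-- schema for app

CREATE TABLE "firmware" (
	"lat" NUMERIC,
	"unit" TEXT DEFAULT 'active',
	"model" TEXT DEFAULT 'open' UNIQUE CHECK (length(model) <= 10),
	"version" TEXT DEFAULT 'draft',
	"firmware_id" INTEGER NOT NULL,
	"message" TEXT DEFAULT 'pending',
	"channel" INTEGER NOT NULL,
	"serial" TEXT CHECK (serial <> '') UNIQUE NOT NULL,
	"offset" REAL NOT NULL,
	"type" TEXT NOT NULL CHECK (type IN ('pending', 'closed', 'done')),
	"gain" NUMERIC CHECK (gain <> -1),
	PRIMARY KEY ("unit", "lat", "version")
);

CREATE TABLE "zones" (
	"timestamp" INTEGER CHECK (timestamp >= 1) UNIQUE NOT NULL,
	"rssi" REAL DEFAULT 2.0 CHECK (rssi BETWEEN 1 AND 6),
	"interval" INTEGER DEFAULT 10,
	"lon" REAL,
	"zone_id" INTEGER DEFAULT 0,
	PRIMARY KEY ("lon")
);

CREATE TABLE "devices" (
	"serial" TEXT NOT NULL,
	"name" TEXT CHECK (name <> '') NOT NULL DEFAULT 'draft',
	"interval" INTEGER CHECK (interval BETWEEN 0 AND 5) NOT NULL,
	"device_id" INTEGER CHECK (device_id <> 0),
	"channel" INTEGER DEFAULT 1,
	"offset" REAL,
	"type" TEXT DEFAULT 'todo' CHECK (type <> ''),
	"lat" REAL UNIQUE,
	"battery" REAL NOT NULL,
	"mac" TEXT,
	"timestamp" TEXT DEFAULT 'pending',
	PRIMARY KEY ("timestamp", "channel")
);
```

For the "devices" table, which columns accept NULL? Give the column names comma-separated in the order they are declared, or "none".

device_id, offset, type, lat, mac

- serial: declared NOT NULL → not nullable.
- name: declared NOT NULL → not nullable.
- interval: declared NOT NULL → not nullable.
- device_id: CHECK does not forbid NULL (a CHECK constraint passes when its expression is NULL) → nullable.
- channel: part of the PRIMARY KEY, which implies NOT NULL → not nullable.
- offset: no NOT NULL constraint applies → nullable.
- type: CHECK does not forbid NULL (a CHECK constraint passes when its expression is NULL) → nullable.
- lat: UNIQUE does not imply NOT NULL → nullable.
- battery: declared NOT NULL → not nullable.
- mac: no NOT NULL constraint applies → nullable.
- timestamp: part of the PRIMARY KEY, which implies NOT NULL → not nullable.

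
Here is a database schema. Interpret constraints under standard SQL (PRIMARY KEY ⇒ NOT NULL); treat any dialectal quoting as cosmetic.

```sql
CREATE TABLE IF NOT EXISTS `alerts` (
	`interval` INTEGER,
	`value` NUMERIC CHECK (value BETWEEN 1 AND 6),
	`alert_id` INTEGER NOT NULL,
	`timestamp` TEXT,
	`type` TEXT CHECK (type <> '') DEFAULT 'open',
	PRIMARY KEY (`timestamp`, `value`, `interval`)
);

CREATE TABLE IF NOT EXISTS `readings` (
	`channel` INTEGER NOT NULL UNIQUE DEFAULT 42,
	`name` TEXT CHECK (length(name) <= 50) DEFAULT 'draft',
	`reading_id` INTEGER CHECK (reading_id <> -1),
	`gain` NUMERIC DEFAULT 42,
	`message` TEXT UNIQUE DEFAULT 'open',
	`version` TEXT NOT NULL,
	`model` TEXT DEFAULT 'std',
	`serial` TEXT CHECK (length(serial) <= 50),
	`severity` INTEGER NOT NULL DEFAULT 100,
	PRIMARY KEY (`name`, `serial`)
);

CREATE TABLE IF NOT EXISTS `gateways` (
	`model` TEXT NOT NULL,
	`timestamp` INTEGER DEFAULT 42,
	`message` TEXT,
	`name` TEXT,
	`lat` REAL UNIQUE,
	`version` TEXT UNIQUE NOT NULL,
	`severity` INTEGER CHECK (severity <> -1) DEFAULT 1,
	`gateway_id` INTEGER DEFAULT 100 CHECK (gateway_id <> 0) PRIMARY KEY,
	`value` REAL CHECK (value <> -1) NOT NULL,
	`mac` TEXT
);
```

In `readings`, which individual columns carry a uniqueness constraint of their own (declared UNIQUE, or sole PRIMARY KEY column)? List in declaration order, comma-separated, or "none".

channel, message

- channel: declared UNIQUE → unique.
- name: part of a composite PRIMARY KEY — only the tuple is unique, not this column on its own.
- reading_id: no UNIQUE or single-column PK constraint.
- gain: no UNIQUE or single-column PK constraint.
- message: declared UNIQUE → unique.
- version: no UNIQUE or single-column PK constraint.
- model: no UNIQUE or single-column PK constraint.
- serial: part of a composite PRIMARY KEY — only the tuple is unique, not this column on its own.
- severity: no UNIQUE or single-column PK constraint.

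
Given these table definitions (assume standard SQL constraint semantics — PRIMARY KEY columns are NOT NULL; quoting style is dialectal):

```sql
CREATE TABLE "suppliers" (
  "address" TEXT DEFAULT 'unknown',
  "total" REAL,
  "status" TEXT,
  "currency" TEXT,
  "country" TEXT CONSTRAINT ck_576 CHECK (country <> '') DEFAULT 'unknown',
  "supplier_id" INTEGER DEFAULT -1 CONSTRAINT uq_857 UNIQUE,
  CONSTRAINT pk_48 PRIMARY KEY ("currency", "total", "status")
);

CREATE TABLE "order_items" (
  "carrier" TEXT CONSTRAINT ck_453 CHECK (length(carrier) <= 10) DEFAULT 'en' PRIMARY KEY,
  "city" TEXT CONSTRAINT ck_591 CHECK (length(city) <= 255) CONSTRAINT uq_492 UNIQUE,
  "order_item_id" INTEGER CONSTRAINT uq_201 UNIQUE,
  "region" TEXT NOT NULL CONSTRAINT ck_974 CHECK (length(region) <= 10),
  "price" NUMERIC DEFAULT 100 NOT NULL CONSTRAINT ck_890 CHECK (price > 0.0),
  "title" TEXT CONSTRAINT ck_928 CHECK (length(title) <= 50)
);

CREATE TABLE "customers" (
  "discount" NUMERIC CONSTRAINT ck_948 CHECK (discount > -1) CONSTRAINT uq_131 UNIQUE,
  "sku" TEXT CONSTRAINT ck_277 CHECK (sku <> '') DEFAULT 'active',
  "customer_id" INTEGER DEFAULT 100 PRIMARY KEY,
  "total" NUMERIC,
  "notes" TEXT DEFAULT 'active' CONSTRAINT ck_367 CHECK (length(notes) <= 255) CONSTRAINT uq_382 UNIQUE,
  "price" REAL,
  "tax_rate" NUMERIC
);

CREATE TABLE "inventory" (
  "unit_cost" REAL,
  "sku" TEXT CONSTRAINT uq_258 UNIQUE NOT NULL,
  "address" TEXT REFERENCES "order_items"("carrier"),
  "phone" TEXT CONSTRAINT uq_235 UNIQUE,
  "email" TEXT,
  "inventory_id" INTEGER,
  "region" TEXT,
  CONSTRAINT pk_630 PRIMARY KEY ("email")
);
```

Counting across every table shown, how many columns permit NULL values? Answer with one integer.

suppliers: 3 nullable (address, country, supplier_id — PK (currency, total, status) and explicit NOT NULL columns excluded).
order_items: 3 nullable (city, order_item_id, title — PK (carrier) and explicit NOT NULL columns excluded).
customers: 6 nullable (discount, sku, total, notes, price, tax_rate — PK (customer_id) and explicit NOT NULL columns excluded).
inventory: 5 nullable (unit_cost, address, phone, inventory_id, region — PK (email) and explicit NOT NULL columns excluded).
Total: 3 + 3 + 6 + 5 = 17.

17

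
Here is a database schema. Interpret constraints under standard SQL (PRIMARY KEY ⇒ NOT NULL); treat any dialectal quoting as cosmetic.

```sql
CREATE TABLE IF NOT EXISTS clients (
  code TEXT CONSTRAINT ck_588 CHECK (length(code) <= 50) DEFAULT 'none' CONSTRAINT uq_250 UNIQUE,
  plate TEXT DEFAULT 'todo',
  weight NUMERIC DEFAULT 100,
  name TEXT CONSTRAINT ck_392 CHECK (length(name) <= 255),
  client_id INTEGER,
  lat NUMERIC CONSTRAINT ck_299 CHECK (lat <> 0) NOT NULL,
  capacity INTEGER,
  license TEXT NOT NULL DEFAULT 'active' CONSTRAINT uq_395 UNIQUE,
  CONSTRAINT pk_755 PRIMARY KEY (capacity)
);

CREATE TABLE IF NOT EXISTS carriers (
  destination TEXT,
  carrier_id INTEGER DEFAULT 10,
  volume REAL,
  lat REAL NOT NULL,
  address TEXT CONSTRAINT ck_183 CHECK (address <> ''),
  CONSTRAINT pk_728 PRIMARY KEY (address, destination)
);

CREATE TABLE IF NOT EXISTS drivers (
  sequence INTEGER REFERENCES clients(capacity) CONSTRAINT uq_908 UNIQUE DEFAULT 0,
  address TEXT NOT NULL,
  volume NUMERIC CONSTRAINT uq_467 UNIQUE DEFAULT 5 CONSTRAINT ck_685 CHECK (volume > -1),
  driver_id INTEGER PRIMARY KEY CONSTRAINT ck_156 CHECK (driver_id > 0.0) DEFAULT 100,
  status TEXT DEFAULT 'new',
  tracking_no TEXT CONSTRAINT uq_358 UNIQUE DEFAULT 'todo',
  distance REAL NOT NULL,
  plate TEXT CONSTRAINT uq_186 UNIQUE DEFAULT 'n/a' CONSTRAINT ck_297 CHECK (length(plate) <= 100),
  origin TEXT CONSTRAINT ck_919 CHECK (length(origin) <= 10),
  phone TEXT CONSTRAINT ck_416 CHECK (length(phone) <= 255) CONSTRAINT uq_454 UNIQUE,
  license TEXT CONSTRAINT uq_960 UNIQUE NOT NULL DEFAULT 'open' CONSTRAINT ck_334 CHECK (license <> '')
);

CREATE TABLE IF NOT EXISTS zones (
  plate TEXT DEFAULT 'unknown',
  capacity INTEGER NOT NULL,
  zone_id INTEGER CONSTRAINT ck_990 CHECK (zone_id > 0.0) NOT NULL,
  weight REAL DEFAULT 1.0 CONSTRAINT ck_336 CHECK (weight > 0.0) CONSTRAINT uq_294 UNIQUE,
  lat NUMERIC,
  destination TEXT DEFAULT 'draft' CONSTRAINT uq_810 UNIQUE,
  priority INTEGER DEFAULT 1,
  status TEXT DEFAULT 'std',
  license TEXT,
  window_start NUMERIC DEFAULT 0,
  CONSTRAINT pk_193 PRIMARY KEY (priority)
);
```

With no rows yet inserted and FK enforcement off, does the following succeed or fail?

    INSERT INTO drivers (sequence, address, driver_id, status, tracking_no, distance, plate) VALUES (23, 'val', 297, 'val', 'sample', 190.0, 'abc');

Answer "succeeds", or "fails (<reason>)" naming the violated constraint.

NOT NULL columns: address is supplied; distance is supplied; driver_id is supplied; license defaults to 'open'.
CHECK constraints: 297 satisfies (driver_id > 0.0); 'abc' satisfies (length(plate) <= 100).
No constraint is violated.

succeeds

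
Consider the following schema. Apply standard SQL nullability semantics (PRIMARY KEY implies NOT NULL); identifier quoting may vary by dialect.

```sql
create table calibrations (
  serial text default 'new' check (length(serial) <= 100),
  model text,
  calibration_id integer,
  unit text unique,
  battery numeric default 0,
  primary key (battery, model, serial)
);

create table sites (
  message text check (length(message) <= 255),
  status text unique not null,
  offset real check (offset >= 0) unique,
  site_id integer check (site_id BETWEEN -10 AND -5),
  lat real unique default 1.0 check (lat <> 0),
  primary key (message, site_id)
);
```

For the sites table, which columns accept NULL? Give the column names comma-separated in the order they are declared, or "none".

- message: part of the PRIMARY KEY, which implies NOT NULL → not nullable.
- status: declared NOT NULL → not nullable.
- offset: CHECK does not forbid NULL (a CHECK constraint passes when its expression is NULL) → nullable.
- site_id: part of the PRIMARY KEY, which implies NOT NULL → not nullable.
- lat: CHECK does not forbid NULL (a CHECK constraint passes when its expression is NULL) → nullable.

offset, lat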